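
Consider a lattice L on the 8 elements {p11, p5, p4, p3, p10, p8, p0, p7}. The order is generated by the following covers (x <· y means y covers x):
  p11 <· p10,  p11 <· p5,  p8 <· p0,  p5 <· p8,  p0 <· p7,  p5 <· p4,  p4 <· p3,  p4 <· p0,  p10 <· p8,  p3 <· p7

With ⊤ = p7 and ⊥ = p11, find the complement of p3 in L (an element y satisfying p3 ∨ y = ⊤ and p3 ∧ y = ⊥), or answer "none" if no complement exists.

p10

Need y with p3 ∨ y = p7 and p3 ∧ y = p11.
Checking each element gives: p10.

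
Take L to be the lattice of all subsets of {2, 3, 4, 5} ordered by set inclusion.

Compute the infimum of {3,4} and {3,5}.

Common lower bounds of {{3,4}, {3,5}}: {3}, ∅.
The greatest among these is {3}.

{3}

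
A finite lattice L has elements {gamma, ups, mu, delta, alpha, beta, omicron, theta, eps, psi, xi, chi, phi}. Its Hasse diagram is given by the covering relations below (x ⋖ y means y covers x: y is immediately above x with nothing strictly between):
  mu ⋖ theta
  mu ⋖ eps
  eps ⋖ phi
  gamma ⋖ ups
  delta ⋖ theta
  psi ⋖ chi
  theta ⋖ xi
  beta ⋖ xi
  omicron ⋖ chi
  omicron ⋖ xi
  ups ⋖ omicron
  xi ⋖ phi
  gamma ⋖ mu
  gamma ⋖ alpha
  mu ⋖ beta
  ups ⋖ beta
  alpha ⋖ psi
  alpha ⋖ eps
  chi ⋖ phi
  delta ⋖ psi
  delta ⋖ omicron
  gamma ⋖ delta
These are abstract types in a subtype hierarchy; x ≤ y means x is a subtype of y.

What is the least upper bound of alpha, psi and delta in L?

psi

Common upper bounds of {alpha, psi, delta}: chi, phi, psi.
The least among these is psi.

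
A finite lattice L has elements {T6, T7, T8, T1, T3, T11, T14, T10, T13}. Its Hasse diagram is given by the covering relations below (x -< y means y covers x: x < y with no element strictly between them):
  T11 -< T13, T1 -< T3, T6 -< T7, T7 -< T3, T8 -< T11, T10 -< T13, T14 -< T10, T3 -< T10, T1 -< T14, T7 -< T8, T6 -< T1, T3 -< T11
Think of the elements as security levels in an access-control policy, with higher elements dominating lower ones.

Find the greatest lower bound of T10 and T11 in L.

T3

Common lower bounds of {T10, T11}: T1, T3, T6, T7.
The greatest among these is T3.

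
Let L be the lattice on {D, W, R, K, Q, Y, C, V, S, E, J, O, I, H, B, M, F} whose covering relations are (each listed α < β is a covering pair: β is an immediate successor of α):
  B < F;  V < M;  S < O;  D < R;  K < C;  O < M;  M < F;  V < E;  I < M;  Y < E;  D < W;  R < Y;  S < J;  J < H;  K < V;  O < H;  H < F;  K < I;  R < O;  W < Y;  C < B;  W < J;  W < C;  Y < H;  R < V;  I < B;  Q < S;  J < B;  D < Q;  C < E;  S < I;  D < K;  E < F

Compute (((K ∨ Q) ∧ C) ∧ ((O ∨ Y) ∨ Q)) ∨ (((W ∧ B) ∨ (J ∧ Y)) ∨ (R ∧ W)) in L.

K ∨ Q = I
I ∧ C = K
O ∨ Y = H
H ∨ Q = H
K ∧ H = D
W ∧ B = W
J ∧ Y = W
W ∨ W = W
R ∧ W = D
W ∨ D = W
D ∨ W = W

W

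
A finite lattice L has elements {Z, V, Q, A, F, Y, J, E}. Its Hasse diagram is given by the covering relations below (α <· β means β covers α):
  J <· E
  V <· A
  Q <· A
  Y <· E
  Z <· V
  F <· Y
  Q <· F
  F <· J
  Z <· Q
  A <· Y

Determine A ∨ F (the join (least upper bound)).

Y

Common upper bounds of {A, F}: E, Y.
The least among these is Y.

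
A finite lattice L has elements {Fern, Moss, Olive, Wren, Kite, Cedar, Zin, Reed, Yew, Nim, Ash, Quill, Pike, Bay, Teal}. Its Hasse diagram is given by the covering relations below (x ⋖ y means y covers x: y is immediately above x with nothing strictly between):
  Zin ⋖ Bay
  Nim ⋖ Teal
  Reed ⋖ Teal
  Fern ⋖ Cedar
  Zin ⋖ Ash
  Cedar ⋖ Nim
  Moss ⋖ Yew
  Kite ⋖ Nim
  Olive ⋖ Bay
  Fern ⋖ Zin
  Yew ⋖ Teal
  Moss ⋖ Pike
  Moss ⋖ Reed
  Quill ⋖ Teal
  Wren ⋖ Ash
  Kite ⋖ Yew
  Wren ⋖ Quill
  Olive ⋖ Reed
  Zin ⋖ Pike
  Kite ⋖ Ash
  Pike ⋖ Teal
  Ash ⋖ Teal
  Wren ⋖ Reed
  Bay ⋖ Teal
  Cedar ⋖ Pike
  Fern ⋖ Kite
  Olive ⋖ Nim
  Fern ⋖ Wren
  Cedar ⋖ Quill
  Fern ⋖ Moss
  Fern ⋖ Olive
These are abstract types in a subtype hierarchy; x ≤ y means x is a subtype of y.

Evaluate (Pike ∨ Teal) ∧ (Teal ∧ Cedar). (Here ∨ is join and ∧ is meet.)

Cedar

Pike ∨ Teal = Teal
Teal ∧ Cedar = Cedar
Teal ∧ Cedar = Cedar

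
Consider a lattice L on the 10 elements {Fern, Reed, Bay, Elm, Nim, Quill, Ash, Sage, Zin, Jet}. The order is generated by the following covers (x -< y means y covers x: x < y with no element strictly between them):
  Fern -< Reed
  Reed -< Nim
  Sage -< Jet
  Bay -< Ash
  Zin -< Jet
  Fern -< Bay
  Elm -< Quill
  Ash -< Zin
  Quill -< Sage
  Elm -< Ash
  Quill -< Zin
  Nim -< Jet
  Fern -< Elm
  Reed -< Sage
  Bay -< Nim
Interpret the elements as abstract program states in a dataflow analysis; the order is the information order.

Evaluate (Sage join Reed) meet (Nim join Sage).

Sage ∨ Reed = Sage
Nim ∨ Sage = Jet
Sage ∧ Jet = Sage

Sage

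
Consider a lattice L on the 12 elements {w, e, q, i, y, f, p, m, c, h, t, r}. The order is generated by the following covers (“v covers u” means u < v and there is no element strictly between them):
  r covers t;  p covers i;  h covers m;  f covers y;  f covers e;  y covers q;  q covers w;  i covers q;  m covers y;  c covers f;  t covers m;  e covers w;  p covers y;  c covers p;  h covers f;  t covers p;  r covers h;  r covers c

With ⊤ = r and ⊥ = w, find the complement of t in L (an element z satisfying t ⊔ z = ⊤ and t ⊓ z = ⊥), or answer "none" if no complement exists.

e

Need z with t ∨ z = r and t ∧ z = w.
Checking each element gives: e.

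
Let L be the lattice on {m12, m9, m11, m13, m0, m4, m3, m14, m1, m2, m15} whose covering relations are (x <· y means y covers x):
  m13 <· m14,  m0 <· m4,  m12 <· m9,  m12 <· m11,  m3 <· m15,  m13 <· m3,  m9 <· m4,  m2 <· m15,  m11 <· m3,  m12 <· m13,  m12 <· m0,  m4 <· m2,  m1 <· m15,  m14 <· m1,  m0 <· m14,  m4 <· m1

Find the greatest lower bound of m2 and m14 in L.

Common lower bounds of {m2, m14}: m0, m12.
The greatest among these is m0.

m0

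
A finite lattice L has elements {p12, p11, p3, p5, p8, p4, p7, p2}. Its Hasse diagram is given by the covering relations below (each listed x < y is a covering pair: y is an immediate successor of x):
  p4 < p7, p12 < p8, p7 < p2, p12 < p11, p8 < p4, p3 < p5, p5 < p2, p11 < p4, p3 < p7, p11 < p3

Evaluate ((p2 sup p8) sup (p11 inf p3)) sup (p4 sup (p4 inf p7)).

p2

p2 ∨ p8 = p2
p11 ∧ p3 = p11
p2 ∨ p11 = p2
p4 ∧ p7 = p4
p4 ∨ p4 = p4
p2 ∨ p4 = p2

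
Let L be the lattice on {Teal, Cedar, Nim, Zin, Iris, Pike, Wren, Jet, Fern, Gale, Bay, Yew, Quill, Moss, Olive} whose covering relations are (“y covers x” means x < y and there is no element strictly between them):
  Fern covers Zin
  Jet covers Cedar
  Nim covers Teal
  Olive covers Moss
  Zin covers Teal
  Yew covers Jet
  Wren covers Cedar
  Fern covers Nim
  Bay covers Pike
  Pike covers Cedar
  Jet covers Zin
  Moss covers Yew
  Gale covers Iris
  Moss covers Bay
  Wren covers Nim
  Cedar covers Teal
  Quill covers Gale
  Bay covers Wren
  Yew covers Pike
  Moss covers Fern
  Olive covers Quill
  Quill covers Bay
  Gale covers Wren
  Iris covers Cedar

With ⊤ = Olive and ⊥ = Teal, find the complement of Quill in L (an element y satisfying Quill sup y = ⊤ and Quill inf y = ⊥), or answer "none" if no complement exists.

Need y with Quill ∨ y = Olive and Quill ∧ y = Teal.
Checking each element gives: Zin.

Zin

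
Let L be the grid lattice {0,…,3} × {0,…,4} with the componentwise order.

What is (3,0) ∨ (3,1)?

Common upper bounds of {(3,0), (3,1)}: (3,1), (3,2), (3,3), (3,4).
The least among these is (3,1).

(3,1)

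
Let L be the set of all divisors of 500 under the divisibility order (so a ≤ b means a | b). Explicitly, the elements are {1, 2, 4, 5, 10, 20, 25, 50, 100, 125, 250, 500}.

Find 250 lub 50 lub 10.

In the divisibility order, the join is the least common multiple: lcm(250, 50, 10) = 250.

250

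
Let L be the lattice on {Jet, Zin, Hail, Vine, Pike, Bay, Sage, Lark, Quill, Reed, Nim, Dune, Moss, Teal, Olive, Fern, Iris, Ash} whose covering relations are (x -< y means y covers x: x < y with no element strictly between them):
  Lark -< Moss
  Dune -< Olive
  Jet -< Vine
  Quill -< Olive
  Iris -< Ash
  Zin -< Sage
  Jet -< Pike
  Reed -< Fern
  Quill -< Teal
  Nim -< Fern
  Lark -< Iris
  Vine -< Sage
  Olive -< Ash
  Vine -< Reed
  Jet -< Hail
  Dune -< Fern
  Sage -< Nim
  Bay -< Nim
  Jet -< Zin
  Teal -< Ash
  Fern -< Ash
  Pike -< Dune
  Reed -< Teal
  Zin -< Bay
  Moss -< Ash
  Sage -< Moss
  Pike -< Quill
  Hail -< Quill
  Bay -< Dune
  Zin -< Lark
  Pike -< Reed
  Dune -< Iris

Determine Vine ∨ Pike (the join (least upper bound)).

Common upper bounds of {Vine, Pike}: Ash, Fern, Reed, Teal.
The least among these is Reed.

Reed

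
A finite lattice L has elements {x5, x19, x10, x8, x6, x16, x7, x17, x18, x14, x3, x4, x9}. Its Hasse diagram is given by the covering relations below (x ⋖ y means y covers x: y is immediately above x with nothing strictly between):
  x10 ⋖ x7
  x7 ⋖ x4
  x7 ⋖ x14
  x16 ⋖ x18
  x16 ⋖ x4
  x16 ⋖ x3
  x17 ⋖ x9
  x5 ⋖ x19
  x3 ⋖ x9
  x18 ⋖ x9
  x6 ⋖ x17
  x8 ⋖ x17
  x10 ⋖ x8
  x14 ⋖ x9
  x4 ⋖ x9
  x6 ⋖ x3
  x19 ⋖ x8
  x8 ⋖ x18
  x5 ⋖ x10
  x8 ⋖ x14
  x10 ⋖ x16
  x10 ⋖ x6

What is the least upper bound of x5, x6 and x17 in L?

x17

Common upper bounds of {x5, x6, x17}: x17, x9.
The least among these is x17.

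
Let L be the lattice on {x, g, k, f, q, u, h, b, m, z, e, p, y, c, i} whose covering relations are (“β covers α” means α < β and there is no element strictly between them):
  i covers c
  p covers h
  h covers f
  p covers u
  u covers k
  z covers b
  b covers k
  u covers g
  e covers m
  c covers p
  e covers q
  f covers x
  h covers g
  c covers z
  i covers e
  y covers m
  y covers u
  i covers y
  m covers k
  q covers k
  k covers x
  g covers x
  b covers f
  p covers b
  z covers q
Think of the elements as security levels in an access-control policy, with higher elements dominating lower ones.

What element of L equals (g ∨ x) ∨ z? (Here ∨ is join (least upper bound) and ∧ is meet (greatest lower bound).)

c

g ∨ x = g
g ∨ z = c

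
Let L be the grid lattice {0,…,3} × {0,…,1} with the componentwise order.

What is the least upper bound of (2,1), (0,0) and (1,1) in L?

In a product of chains, the join is componentwise max, giving (2,1).

(2,1)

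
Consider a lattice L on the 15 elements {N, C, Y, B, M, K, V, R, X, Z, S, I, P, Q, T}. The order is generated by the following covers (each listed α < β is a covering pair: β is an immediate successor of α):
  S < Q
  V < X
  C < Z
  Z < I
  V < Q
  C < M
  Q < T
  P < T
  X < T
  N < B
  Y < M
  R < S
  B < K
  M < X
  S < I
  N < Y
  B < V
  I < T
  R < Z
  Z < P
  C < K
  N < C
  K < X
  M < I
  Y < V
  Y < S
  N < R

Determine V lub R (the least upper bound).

Common upper bounds of {V, R}: Q, T.
The least among these is Q.

Q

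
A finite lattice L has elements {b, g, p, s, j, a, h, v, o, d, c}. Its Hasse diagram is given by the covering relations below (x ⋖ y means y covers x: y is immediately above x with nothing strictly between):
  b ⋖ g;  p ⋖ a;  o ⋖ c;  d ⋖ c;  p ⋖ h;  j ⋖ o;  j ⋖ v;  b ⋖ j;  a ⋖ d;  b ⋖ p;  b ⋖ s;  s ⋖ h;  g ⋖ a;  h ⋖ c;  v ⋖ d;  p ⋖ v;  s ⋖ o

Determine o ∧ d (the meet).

Common lower bounds of {o, d}: b, j.
The greatest among these is j.

j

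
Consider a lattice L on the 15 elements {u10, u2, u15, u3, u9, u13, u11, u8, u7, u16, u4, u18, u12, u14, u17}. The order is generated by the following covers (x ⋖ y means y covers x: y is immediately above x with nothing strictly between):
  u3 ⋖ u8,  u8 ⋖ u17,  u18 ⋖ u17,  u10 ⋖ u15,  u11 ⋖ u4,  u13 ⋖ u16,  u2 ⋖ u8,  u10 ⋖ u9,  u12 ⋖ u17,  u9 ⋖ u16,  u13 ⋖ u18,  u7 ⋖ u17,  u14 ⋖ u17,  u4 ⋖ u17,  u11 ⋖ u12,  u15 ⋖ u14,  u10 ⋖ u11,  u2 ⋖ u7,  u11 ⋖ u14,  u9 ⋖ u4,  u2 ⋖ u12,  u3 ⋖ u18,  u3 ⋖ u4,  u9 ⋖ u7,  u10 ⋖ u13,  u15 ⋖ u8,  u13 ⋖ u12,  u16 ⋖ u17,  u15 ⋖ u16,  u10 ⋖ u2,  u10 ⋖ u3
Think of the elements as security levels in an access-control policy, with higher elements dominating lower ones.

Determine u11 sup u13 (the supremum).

Common upper bounds of {u11, u13}: u12, u17.
The least among these is u12.

u12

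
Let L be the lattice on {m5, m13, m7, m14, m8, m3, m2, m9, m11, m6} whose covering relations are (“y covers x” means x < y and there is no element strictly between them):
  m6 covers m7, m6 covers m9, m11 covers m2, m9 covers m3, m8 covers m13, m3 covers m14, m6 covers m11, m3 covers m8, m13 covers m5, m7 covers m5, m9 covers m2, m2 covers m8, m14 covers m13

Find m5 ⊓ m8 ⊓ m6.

Common lower bounds of {m5, m8, m6}: m5.
The greatest among these is m5.

m5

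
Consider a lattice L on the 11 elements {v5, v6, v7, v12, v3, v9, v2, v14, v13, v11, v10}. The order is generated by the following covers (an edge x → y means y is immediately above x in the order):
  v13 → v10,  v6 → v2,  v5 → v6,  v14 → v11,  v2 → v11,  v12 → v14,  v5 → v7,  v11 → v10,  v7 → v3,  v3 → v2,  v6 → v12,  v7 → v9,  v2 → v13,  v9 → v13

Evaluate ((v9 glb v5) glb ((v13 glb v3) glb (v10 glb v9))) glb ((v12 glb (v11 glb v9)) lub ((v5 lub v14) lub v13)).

v9 ∧ v5 = v5
v13 ∧ v3 = v3
v10 ∧ v9 = v9
v3 ∧ v9 = v7
v5 ∧ v7 = v5
v11 ∧ v9 = v7
v12 ∧ v7 = v5
v5 ∨ v14 = v14
v14 ∨ v13 = v10
v5 ∨ v10 = v10
v5 ∧ v10 = v5

v5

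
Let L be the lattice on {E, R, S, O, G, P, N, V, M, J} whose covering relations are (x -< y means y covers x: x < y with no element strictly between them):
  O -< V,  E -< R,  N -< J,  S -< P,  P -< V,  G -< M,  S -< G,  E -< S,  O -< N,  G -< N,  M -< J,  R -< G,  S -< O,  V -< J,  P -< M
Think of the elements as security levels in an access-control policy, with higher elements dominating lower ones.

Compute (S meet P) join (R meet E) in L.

S ∧ P = S
R ∧ E = E
S ∨ E = S

S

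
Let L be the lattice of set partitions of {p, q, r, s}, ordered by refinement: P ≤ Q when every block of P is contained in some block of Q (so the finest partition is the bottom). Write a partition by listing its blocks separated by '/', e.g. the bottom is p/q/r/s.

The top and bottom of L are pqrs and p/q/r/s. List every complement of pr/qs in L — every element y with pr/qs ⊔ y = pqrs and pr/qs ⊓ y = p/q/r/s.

Need y with pr/qs ∨ y = pqrs and pr/qs ∧ y = p/q/r/s.
Checking each element gives: p/q/rs, p/qr/s, pq/r/s, pq/rs, ps/q/r, ps/qr.

p/q/rs, p/qr/s, pq/r/s, pq/rs, ps/q/r, ps/qr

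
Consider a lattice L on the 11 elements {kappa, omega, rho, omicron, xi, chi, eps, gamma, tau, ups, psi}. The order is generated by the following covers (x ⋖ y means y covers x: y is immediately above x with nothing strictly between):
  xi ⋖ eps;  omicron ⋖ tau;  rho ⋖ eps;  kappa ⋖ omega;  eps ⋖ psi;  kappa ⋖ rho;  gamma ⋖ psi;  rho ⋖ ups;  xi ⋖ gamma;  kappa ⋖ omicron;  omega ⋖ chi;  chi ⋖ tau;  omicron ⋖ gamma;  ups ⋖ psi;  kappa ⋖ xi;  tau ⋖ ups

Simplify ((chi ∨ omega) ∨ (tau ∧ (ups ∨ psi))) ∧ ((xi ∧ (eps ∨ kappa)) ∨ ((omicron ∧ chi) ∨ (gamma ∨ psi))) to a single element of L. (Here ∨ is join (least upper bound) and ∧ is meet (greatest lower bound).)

chi ∨ omega = chi
ups ∨ psi = psi
tau ∧ psi = tau
chi ∨ tau = tau
eps ∨ kappa = eps
xi ∧ eps = xi
omicron ∧ chi = kappa
gamma ∨ psi = psi
kappa ∨ psi = psi
xi ∨ psi = psi
tau ∧ psi = tau

tau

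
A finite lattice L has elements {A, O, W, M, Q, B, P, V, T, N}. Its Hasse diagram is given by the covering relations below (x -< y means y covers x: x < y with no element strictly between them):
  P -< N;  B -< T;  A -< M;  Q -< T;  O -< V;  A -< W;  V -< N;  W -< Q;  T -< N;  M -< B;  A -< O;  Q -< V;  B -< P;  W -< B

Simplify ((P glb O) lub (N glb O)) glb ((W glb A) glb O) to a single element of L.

A

P ∧ O = A
N ∧ O = O
A ∨ O = O
W ∧ A = A
A ∧ O = A
O ∧ A = A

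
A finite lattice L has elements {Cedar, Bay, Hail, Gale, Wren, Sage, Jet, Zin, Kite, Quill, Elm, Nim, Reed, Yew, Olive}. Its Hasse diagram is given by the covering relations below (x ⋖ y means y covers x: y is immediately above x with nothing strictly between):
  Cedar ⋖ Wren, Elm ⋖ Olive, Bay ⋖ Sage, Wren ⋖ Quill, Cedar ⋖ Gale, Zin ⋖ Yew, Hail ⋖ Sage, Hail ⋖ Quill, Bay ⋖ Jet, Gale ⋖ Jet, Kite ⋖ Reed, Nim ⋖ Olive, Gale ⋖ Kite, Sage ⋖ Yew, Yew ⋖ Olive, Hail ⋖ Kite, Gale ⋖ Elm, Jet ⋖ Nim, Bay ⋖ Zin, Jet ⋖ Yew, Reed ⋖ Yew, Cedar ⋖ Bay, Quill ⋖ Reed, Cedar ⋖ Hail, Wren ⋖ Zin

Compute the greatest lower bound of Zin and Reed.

Common lower bounds of {Zin, Reed}: Cedar, Wren.
The greatest among these is Wren.

Wren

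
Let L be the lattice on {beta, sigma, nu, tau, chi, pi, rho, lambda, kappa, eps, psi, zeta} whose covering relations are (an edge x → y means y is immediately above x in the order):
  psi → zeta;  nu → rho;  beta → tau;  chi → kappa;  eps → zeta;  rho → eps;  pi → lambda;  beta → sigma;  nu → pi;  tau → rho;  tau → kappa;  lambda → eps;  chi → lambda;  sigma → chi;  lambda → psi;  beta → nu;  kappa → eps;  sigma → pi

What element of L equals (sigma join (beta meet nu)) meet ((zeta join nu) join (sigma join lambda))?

beta ∧ nu = beta
sigma ∨ beta = sigma
zeta ∨ nu = zeta
sigma ∨ lambda = lambda
zeta ∨ lambda = zeta
sigma ∧ zeta = sigma

sigma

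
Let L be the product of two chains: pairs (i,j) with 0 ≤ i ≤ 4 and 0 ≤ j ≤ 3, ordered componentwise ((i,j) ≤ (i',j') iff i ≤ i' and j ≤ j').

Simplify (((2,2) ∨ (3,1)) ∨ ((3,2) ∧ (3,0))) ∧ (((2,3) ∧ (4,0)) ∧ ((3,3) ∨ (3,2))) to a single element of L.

(2,0)

(2,2) ∨ (3,1) = (3,2)
(3,2) ∧ (3,0) = (3,0)
(3,2) ∨ (3,0) = (3,2)
(2,3) ∧ (4,0) = (2,0)
(3,3) ∨ (3,2) = (3,3)
(2,0) ∧ (3,3) = (2,0)
(3,2) ∧ (2,0) = (2,0)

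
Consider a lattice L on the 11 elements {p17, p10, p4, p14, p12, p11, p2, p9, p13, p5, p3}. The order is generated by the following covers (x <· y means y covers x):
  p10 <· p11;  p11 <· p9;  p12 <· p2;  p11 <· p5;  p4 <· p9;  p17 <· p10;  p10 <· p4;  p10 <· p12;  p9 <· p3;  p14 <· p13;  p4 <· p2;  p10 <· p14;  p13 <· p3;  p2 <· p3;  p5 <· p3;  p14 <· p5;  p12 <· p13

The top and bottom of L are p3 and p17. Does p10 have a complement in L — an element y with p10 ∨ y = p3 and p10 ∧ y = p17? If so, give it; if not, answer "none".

none

For every candidate y, either p10 ∨ y ≠ p3 or p10 ∧ y ≠ p17; no complement exists.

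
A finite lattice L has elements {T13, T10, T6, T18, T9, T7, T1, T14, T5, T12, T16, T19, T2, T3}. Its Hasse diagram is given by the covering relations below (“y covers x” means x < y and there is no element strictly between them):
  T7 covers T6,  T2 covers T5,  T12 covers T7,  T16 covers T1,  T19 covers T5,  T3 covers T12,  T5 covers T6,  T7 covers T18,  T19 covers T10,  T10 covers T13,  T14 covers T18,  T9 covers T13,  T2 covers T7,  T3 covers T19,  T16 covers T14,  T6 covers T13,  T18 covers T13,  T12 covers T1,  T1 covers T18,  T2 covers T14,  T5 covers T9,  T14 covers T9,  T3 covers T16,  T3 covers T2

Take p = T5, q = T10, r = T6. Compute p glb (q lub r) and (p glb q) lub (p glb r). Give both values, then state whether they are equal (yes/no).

T5; T6; no

q lub r = T19, so p glb (q lub r) = T5 glb T19 = T5.
p glb q = T13 and p glb r = T6, so (p glb q) lub (p glb r) = T13 lub T6 = T6.
Equal: no.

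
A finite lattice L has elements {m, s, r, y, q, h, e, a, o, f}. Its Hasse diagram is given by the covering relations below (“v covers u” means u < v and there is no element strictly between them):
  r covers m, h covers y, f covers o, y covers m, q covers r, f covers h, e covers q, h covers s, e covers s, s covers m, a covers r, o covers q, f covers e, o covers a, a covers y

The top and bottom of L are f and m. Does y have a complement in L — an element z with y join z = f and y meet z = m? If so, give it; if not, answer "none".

Need z with y ∨ z = f and y ∧ z = m.
Checking each element gives: e.

e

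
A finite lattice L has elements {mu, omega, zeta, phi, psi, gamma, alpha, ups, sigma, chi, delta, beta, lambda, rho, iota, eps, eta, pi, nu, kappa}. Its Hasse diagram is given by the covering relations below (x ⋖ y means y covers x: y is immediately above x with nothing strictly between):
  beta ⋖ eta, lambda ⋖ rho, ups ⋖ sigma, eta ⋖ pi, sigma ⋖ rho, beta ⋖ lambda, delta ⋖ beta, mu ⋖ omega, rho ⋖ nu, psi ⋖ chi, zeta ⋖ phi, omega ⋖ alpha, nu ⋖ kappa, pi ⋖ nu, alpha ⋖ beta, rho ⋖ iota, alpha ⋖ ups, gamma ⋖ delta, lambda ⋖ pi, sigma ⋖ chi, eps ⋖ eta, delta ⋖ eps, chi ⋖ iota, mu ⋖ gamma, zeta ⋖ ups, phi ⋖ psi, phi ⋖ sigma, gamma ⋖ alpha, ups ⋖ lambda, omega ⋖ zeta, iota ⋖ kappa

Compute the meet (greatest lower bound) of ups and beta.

alpha

Common lower bounds of {ups, beta}: alpha, gamma, mu, omega.
The greatest among these is alpha.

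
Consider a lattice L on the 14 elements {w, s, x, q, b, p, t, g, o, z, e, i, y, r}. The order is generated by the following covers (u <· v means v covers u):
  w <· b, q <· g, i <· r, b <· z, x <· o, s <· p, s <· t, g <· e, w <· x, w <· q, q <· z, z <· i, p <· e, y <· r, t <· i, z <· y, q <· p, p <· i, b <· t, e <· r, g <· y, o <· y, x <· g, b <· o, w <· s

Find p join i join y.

Common upper bounds of {p, i, y}: r.
The least among these is r.

r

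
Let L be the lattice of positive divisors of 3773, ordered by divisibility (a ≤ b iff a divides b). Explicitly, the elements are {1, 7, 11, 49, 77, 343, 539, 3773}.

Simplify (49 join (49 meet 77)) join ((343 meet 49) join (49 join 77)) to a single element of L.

539

49 ∧ 77 = 7
49 ∨ 7 = 49
343 ∧ 49 = 49
49 ∨ 77 = 539
49 ∨ 539 = 539
49 ∨ 539 = 539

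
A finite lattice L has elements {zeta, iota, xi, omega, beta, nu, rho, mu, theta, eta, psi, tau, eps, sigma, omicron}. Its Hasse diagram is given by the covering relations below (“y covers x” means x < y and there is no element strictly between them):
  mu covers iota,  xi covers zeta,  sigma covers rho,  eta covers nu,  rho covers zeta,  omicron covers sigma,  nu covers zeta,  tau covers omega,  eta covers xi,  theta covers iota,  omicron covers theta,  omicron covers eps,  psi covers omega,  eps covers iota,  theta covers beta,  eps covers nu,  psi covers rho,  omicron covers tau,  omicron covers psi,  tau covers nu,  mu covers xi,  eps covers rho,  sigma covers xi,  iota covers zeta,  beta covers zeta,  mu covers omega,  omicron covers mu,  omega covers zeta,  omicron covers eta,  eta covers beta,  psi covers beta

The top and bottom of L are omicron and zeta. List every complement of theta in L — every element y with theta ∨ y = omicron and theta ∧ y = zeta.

nu, omega, rho, sigma, tau, xi

Need y with theta ∨ y = omicron and theta ∧ y = zeta.
Checking each element gives: nu, omega, rho, sigma, tau, xi.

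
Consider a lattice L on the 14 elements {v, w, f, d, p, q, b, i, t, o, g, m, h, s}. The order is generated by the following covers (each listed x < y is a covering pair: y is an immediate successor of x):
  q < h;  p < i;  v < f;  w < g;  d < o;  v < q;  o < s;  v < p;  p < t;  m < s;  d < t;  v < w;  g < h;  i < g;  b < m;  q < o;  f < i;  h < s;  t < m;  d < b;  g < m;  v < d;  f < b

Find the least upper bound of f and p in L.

i

Common upper bounds of {f, p}: g, h, i, m, s.
The least among these is i.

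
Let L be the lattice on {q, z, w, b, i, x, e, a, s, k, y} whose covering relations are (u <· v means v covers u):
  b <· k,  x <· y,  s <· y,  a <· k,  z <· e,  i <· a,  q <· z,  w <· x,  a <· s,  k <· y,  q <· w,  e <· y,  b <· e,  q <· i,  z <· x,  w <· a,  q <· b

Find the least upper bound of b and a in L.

Common upper bounds of {b, a}: k, y.
The least among these is k.

k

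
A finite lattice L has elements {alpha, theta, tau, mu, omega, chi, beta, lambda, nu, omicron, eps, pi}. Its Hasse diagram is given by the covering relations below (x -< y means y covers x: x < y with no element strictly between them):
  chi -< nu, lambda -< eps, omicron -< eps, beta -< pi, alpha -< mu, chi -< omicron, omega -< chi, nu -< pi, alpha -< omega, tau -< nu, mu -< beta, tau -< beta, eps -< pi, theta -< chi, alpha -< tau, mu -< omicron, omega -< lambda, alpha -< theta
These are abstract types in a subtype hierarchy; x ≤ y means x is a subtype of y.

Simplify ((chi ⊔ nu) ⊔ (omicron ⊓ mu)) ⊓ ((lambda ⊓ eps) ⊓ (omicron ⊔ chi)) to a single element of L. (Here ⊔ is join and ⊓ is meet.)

chi ∨ nu = nu
omicron ∧ mu = mu
nu ∨ mu = pi
lambda ∧ eps = lambda
omicron ∨ chi = omicron
lambda ∧ omicron = omega
pi ∧ omega = omega

omega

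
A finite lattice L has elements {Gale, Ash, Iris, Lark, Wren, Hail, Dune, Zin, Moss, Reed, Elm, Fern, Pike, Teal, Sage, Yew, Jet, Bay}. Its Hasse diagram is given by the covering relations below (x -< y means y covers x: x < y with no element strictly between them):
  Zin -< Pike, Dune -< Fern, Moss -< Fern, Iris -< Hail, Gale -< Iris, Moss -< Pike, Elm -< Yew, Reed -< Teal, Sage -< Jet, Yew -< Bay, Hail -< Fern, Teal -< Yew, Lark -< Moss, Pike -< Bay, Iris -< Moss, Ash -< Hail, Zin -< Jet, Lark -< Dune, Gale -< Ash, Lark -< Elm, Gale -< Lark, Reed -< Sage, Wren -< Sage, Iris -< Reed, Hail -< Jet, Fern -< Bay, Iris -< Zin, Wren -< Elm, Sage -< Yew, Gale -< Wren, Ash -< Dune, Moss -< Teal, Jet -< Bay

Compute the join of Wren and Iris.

Common upper bounds of {Wren, Iris}: Bay, Jet, Sage, Yew.
The least among these is Sage.

Sage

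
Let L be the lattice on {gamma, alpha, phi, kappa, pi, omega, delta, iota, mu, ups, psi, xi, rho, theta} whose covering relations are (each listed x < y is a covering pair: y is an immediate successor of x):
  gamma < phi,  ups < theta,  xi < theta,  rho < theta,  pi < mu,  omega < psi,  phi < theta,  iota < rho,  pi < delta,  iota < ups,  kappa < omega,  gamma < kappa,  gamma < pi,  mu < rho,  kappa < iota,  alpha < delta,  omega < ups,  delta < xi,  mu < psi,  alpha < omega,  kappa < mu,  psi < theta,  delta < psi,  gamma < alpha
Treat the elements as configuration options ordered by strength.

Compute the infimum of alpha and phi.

gamma

Common lower bounds of {alpha, phi}: gamma.
The greatest among these is gamma.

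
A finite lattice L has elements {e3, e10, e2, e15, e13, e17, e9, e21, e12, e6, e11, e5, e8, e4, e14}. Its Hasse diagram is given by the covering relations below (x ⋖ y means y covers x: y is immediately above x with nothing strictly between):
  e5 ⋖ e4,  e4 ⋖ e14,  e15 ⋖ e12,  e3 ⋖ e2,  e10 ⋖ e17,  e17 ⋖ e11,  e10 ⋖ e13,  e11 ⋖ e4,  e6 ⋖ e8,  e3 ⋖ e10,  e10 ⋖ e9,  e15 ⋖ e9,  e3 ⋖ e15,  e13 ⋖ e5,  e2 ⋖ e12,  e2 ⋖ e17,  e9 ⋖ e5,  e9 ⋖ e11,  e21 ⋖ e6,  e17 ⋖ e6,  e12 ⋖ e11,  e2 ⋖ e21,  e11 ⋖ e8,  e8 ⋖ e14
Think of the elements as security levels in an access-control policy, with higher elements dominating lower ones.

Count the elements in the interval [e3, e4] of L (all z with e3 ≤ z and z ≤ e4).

The interval [e3, e4] = {e10, e11, e12, e13, e15, e17, e2, e3, e4, e5, e9}, which has 11 elements.

11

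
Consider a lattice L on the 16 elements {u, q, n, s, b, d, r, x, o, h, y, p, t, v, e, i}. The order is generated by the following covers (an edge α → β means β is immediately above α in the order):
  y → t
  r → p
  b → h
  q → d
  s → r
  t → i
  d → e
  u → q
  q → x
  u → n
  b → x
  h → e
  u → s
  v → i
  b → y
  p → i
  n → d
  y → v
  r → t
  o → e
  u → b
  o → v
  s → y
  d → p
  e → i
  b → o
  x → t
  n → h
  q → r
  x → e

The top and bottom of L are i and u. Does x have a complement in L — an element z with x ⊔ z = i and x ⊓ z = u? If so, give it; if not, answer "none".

none

For every candidate z, either x ∨ z ≠ i or x ∧ z ≠ u; no complement exists.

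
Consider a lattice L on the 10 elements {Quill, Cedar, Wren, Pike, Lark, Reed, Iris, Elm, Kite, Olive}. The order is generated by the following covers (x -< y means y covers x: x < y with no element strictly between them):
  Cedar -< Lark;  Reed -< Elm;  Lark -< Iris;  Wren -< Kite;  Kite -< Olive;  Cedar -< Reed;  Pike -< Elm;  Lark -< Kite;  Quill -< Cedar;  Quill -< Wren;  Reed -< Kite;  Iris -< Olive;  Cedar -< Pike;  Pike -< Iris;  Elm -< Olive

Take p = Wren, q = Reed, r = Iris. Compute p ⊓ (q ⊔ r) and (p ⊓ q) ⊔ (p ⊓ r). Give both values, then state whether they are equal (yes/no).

q ⊔ r = Olive, so p ⊓ (q ⊔ r) = Wren ⊓ Olive = Wren.
p ⊓ q = Quill and p ⊓ r = Quill, so (p ⊓ q) ⊔ (p ⊓ r) = Quill ⊔ Quill = Quill.
Equal: no.

Wren; Quill; no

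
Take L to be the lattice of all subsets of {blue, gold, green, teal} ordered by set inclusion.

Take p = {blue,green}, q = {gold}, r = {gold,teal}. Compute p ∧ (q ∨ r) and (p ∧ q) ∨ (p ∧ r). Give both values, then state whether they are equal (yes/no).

q ∨ r = {gold,teal}, so p ∧ (q ∨ r) = {blue,green} ∧ {gold,teal} = ∅.
p ∧ q = ∅ and p ∧ r = ∅, so (p ∧ q) ∨ (p ∧ r) = ∅ ∨ ∅ = ∅.
Equal: yes.

∅; ∅; yes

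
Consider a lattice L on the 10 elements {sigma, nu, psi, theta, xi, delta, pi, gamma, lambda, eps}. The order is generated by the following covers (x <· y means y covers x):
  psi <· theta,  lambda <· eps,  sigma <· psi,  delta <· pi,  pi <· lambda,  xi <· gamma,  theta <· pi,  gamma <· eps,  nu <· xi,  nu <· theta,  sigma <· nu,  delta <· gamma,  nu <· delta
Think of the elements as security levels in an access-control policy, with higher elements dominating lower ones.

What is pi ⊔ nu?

pi

Common upper bounds of {pi, nu}: eps, lambda, pi.
The least among these is pi.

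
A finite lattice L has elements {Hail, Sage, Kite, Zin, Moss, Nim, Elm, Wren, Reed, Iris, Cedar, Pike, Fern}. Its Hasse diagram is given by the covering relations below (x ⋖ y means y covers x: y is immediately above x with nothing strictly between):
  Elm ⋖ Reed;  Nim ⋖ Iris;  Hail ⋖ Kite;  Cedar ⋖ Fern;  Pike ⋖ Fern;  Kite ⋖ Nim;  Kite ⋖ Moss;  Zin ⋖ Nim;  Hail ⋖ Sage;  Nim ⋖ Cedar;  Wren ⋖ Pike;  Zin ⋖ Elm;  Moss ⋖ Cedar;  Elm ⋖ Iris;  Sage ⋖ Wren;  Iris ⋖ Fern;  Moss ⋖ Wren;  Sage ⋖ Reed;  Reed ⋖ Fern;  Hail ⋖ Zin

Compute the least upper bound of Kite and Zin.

Nim

Common upper bounds of {Kite, Zin}: Cedar, Fern, Iris, Nim.
The least among these is Nim.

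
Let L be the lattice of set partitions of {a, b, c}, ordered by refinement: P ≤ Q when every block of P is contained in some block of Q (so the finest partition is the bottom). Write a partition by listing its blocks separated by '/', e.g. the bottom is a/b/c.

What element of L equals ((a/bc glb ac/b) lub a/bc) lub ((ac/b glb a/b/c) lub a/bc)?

a/bc ∧ ac/b = a/b/c
a/b/c ∨ a/bc = a/bc
ac/b ∧ a/b/c = a/b/c
a/b/c ∨ a/bc = a/bc
a/bc ∨ a/bc = a/bc

a/bc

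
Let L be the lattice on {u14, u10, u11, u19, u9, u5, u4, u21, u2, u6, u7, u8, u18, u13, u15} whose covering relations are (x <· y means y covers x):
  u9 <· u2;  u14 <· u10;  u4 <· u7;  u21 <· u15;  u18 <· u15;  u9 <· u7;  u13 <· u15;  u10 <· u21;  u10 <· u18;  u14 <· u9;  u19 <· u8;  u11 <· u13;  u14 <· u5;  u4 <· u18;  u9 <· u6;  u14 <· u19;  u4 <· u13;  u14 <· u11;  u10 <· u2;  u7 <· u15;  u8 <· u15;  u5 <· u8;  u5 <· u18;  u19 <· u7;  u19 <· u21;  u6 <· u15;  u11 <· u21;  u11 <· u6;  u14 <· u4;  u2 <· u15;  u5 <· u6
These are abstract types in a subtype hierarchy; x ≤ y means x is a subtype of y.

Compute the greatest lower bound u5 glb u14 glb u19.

Common lower bounds of {u5, u14, u19}: u14.
The greatest among these is u14.

u14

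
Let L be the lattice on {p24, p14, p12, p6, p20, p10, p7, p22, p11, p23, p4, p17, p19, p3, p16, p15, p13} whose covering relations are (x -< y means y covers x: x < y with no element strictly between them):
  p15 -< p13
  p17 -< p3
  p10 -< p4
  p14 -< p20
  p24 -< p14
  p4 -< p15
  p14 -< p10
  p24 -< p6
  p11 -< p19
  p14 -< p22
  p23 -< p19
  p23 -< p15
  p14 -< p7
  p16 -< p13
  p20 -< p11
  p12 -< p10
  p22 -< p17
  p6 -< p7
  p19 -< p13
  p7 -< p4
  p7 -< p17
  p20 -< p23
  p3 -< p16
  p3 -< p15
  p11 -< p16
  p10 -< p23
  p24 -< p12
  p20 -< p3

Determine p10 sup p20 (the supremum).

p23

Common upper bounds of {p10, p20}: p13, p15, p19, p23.
The least among these is p23.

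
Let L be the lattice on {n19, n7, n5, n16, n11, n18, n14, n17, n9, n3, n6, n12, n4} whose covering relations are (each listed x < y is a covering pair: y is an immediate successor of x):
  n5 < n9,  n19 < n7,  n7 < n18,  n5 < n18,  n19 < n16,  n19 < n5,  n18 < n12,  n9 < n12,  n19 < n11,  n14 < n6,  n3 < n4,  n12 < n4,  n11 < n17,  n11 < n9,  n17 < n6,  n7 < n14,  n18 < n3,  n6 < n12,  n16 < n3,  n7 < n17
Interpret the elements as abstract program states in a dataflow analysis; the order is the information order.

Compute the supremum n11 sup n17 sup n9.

n12

Common upper bounds of {n11, n17, n9}: n12, n4.
The least among these is n12.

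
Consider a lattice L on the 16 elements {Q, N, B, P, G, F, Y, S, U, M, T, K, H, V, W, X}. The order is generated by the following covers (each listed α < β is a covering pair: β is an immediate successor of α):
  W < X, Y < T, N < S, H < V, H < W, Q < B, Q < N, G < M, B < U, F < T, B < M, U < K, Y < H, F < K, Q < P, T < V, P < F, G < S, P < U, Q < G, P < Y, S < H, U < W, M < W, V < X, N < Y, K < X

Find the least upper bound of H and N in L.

Common upper bounds of {H, N}: H, V, W, X.
The least among these is H.

H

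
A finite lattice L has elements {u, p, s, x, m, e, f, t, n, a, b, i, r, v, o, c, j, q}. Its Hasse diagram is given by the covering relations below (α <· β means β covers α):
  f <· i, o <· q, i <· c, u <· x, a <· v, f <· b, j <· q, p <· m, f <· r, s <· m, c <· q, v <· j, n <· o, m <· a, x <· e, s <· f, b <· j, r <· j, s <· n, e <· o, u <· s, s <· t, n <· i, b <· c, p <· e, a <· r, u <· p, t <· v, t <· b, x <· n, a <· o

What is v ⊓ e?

p

Common lower bounds of {v, e}: p, u.
The greatest among these is p.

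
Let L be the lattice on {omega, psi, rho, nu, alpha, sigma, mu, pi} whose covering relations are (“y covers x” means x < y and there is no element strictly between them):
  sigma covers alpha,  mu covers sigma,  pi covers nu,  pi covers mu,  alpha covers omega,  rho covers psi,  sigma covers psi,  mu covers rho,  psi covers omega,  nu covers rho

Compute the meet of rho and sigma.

psi

Common lower bounds of {rho, sigma}: omega, psi.
The greatest among these is psi.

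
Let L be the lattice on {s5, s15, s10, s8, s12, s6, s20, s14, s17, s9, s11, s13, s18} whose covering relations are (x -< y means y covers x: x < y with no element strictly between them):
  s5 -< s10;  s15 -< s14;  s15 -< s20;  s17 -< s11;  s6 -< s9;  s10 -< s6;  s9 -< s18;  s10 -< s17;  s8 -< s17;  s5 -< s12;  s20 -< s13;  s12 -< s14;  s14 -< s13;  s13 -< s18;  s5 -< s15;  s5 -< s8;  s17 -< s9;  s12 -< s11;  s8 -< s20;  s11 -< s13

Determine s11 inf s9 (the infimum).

s17

Common lower bounds of {s11, s9}: s10, s17, s5, s8.
The greatest among these is s17.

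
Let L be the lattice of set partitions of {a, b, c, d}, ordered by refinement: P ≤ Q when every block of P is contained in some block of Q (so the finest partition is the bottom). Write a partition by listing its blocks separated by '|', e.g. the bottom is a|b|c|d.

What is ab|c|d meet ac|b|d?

a|b|c|d

The meet (common refinement) of ab|c|d and ac|b|d intersects blocks pairwise, giving a|b|c|d.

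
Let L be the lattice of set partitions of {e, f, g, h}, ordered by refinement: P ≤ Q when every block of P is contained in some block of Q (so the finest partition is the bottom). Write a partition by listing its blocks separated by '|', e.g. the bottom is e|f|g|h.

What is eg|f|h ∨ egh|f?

egh|f

Common upper bounds of {eg|f|h, egh|f}: efgh, egh|f.
The least among these is egh|f.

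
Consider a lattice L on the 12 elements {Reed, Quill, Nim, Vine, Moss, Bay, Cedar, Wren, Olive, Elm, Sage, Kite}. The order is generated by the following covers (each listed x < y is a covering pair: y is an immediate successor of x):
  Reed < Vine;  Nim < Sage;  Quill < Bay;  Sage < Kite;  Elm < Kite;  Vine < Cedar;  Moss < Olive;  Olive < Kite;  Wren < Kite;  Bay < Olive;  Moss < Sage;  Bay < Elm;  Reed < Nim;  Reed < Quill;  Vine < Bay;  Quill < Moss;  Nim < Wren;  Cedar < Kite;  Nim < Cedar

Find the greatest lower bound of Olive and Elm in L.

Bay

Common lower bounds of {Olive, Elm}: Bay, Quill, Reed, Vine.
The greatest among these is Bay.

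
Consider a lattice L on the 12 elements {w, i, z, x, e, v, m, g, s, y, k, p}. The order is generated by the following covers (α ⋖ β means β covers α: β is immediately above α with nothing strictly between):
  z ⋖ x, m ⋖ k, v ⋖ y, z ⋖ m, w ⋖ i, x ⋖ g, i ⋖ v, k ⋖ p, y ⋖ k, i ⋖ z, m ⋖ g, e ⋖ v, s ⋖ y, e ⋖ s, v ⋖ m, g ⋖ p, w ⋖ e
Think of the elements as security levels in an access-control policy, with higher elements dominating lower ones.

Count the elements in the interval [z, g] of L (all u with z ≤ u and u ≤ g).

4

The interval [z, g] = {g, m, x, z}, which has 4 elements.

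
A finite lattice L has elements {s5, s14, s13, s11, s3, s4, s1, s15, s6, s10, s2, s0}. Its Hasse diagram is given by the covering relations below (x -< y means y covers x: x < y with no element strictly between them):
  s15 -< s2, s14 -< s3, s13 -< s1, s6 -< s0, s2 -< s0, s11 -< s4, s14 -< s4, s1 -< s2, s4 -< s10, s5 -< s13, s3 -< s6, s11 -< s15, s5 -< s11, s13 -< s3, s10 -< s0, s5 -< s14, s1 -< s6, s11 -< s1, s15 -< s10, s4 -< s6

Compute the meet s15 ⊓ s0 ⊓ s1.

Common lower bounds of {s15, s0, s1}: s11, s5.
The greatest among these is s11.

s11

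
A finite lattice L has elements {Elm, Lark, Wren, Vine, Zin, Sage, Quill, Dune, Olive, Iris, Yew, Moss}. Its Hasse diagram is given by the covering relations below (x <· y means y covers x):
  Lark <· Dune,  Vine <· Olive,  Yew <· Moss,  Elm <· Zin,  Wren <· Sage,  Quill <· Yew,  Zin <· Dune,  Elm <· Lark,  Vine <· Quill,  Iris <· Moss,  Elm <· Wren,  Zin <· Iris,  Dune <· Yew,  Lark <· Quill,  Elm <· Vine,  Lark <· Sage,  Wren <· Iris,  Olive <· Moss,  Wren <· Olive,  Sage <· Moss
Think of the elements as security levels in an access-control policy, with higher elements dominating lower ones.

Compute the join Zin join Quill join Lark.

Common upper bounds of {Zin, Quill, Lark}: Moss, Yew.
The least among these is Yew.

Yew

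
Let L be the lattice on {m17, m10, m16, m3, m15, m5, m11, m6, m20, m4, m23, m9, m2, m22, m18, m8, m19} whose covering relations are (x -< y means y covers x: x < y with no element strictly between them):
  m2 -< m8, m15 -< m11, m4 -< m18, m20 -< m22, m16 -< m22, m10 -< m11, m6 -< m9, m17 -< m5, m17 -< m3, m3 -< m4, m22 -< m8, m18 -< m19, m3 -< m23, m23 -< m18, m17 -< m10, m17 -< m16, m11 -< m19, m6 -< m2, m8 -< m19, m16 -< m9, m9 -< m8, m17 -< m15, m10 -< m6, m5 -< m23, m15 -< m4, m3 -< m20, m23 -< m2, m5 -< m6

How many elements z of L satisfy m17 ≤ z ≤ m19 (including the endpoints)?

17

The interval [m17, m19] = {m10, m11, m15, m16, m17, m18, m19, m2, m20, m22, m23, m3, m4, m5, m6, m8, m9}, which has 17 elements.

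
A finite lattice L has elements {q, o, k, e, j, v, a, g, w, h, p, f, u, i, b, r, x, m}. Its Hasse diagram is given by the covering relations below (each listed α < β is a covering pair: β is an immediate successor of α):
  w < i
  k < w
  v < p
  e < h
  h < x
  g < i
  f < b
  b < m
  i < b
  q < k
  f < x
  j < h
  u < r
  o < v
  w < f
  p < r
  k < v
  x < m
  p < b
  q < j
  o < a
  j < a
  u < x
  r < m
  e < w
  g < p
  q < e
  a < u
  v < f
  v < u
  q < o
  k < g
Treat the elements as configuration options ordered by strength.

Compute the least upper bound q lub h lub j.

Common upper bounds of {q, h, j}: h, m, x.
The least among these is h.

h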